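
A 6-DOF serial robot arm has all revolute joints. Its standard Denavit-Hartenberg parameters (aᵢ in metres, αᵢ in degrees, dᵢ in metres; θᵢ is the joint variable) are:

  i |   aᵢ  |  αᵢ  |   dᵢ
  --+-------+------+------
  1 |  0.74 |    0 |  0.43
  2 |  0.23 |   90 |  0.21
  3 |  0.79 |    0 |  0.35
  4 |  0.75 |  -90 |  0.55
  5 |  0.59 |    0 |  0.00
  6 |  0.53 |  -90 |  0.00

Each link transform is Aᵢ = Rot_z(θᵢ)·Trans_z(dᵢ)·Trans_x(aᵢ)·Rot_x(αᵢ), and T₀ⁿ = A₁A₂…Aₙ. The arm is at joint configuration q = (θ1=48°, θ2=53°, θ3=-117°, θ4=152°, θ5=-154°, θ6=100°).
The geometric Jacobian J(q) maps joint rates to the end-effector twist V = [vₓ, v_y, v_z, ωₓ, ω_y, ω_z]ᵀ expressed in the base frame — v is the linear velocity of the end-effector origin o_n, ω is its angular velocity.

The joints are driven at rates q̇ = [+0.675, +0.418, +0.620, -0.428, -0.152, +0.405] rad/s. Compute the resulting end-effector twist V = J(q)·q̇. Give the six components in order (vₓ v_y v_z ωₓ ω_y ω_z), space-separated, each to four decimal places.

-1.2705 2.3696 -0.0991 0.2162 -0.1058 1.3002

o_n = [1.9949, 1.1537, 0.2408]
J₁: ẑ×o_n = [-1.1537, 1.9949, 0.0000], ω = ẑ
J2: z=[0.0000, 0.0000, 1.0000] o=[0.4952, 0.5499, 0.4300] → [-0.6038, 1.4998, 0.0000, 0.0000, 0.0000, 1.0000]
J3: z=[0.9816, 0.1908, 0.0000] o=[0.4513, 0.7757, 0.6400] → [-0.0762, 0.3919, 0.0765, 0.9816, 0.1908, 0.0000]
J4: z=[0.9816, 0.1908, 0.0000] o=[0.8633, 0.4904, -0.0639] → [0.0581, -0.2991, 0.4352, 0.9816, 0.1908, 0.0000]
J5: z=[0.1094, -0.5630, 0.8192] o=[1.2859, 1.1984, 0.3663] → [0.1073, 0.5945, 0.3943, 0.1094, -0.5630, 0.8192]
J6: z=[0.1094, -0.5630, 0.8192] o=[1.6227, 0.8214, 0.0621] → [-0.3728, 0.2853, 0.2459, 0.1094, -0.5630, 0.8192]
V = J·q̇ = [-1.2705, 2.3696, -0.0991, 0.2162, -0.1058, 1.3002]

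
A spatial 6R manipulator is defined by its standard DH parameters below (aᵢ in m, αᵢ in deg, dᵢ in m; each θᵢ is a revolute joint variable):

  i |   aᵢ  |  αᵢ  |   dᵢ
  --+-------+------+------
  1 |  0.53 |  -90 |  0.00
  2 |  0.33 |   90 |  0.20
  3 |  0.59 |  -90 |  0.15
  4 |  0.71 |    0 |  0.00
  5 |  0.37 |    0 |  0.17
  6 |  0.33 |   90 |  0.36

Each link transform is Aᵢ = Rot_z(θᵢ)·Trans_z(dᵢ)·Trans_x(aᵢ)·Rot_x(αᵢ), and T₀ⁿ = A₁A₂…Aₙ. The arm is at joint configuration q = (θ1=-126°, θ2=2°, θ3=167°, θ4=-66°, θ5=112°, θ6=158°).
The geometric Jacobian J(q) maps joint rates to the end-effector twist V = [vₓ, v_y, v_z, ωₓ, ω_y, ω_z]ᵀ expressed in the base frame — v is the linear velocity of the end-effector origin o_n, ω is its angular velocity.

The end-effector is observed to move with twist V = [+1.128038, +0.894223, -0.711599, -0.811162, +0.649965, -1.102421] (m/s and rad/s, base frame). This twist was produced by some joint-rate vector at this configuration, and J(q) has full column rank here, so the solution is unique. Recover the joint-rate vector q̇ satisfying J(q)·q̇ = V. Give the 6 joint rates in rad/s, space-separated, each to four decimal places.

o_n = [-0.0756, 0.1149, 0.6873]
J₁: ẑ×o_n = [-0.1149, -0.0756, 0.0000], ω = ẑ
J2: z=[0.8090, -0.5878, 0.0000] o=[-0.3115, -0.4288, 0.0000] → [-0.4040, -0.5560, 0.5785, 0.8090, -0.5878, 0.0000]
J3: z=[-0.0205, -0.0282, 0.9994] o=[-0.3436, -0.8131, -0.0115] → [-0.9473, 0.2821, -0.0115, -0.0205, -0.0282, 0.9994]
J4: z=[-0.6561, 0.7546, 0.0079] o=[0.0984, -0.4306, 0.1585] → [0.3948, 0.3456, -0.2266, -0.6561, 0.7546, 0.0079]
J5: z=[-0.6561, 0.7546, 0.0079] o=[0.3030, -0.2596, 0.8165] → [-0.1004, -0.0877, 0.0399, -0.6561, 0.7546, 0.0079]
J6: z=[-0.6561, 0.7546, 0.0079] o=[0.3908, 0.0447, 0.5606] → [0.0951, 0.0795, 0.3059, -0.6561, 0.7546, 0.0079]
q̇ = J⁺·V = [-0.8840, -0.8590, -0.2200, 0.9470, -0.8680, 0.1050]

-0.8840 -0.8590 -0.2200 0.9470 -0.8680 0.1050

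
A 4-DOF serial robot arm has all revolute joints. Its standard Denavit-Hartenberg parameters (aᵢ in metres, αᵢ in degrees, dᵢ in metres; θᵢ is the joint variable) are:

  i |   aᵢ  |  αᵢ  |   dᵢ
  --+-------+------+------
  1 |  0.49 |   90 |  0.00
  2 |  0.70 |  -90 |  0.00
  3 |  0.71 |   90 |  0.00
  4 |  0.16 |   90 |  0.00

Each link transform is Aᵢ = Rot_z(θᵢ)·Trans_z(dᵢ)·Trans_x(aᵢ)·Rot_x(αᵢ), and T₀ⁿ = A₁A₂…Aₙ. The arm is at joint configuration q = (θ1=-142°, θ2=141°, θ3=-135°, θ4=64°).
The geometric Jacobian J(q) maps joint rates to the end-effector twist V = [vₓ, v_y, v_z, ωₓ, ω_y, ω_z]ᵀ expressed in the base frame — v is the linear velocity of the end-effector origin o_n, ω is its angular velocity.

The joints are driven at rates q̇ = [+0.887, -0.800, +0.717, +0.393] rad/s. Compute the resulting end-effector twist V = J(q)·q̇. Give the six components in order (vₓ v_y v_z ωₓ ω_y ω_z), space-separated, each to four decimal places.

o_n = [-0.5636, 0.2597, -0.0184]
J₁: ẑ×o_n = [-0.2597, -0.5636, 0.0000], ω = ẑ
J2: z=[-0.6157, 0.7880, 0.0000] o=[-0.3861, -0.3017, 0.0000] → [-0.0145, -0.0113, -0.2058, -0.6157, 0.7880, 0.0000]
J3: z=[0.4959, 0.3874, -0.7771] o=[0.0426, 0.0332, 0.4405] → [-0.0018, 0.6986, 0.3472, 0.4959, 0.3874, -0.7771]
J4: z=[0.0023, -0.8955, -0.4450] o=[-0.5740, 0.1887, 0.1246] → [0.1597, -0.0043, 0.0095, 0.0023, -0.8955, -0.4450]
V = J·q̇ = [-0.1573, 0.0084, 0.4173, 0.8490, -0.7046, 0.1549]

-0.1573 0.0084 0.4173 0.8490 -0.7046 0.1549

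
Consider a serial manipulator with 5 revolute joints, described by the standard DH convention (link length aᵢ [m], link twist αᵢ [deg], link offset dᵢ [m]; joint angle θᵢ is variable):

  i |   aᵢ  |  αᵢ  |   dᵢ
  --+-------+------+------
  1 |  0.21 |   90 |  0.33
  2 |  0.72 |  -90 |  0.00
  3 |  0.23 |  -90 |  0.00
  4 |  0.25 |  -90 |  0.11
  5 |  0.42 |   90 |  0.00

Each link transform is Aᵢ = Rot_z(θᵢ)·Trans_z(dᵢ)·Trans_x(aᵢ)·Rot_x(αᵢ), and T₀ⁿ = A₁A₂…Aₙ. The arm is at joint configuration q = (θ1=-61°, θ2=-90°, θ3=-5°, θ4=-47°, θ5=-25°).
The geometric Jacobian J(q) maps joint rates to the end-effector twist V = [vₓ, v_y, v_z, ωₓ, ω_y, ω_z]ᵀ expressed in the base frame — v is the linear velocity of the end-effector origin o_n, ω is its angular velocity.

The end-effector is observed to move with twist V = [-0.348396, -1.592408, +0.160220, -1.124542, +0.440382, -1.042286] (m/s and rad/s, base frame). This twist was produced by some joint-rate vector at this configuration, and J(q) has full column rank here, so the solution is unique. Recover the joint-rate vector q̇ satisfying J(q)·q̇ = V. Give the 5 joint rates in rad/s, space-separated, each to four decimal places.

o_n = [0.5256, -0.4761, -1.0726]
J₁: ẑ×o_n = [0.4761, 0.5256, -0.0000], ω = ẑ
J2: z=[-0.8746, -0.4848, 0.0000] o=[0.1018, -0.1837, 0.3300] → [0.6800, -1.2268, 0.4612, -0.8746, -0.4848, 0.0000]
J3: z=[0.4848, -0.8746, 0.0000] o=[0.1018, -0.1837, -0.3900] → [0.5971, 0.3310, 0.2289, 0.4848, -0.8746, 0.0000]
J4: z=[0.8713, 0.4830, -0.0872] o=[0.0843, -0.1934, -0.6191] → [-0.2437, 0.3567, -0.4595, 0.8713, 0.4830, -0.0872]
J5: z=[-0.3864, 0.5656, -0.7286] o=[0.2558, -0.3074, -0.7986] → [-0.2779, -0.3025, -0.0874, -0.3864, 0.5656, -0.7286]
q̇ = J⁺·V = [-0.7120, 0.7020, -0.6180, -0.0390, 0.4580]

-0.7120 0.7020 -0.6180 -0.0390 0.4580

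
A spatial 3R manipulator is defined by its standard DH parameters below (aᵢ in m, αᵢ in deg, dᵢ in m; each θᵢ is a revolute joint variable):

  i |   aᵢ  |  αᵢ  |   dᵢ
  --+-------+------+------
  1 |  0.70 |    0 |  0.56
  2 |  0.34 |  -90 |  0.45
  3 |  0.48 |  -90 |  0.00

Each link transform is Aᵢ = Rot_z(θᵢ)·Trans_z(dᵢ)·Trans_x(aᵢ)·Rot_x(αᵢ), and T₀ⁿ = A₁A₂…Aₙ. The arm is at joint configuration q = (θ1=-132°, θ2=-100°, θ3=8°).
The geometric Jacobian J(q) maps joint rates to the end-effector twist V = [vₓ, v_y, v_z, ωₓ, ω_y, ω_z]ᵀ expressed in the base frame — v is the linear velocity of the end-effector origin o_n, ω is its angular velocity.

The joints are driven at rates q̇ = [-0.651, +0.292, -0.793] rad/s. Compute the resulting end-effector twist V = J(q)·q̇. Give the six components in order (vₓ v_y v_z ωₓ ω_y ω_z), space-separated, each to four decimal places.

-0.1406 0.5269 0.3769 0.6249 0.4882 -0.3590

o_n = [-0.9704, 0.1223, 0.9432]
J₁: ẑ×o_n = [-0.1223, -0.9704, 0.0000], ω = ẑ
J2: z=[0.0000, 0.0000, 1.0000] o=[-0.4684, -0.5202, 0.5600] → [-0.6425, -0.5020, 0.0000, 0.0000, 0.0000, 1.0000]
J3: z=[-0.7880, -0.6157, 0.0000] o=[-0.6777, -0.2523, 1.0100] → [0.0411, -0.0526, -0.4753, -0.7880, -0.6157, 0.0000]
V = J·q̇ = [-0.1406, 0.5269, 0.3769, 0.6249, 0.4882, -0.3590]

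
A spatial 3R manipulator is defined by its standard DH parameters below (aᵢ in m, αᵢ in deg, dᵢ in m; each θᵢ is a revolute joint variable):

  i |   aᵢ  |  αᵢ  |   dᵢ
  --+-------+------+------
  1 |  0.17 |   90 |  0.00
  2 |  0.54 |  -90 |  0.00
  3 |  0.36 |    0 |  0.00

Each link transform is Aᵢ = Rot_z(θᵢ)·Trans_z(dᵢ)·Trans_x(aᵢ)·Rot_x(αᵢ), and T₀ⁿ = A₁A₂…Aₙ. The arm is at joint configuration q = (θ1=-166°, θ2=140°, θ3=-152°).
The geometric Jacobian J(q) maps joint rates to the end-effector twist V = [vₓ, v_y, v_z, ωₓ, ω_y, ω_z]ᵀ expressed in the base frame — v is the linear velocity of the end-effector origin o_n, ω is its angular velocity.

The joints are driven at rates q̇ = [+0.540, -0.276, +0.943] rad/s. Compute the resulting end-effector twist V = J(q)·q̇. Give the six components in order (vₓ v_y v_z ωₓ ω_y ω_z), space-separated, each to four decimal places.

o_n = [-0.0407, 0.1640, 0.1428]
J₁: ẑ×o_n = [-0.1640, -0.0407, 0.0000], ω = ẑ
J2: z=[-0.2419, 0.9703, 0.0000] o=[-0.1650, -0.0411, 0.0000] → [0.1385, 0.0345, -0.1702, -0.2419, 0.9703, 0.0000]
J3: z=[0.6237, 0.1555, -0.7660] o=[0.2364, 0.0589, 0.3471] → [0.0487, 0.3397, 0.1086, 0.6237, 0.1555, -0.7660]
V = J·q̇ = [-0.0809, 0.2889, 0.1494, 0.6549, -0.1212, -0.1824]

-0.0809 0.2889 0.1494 0.6549 -0.1212 -0.1824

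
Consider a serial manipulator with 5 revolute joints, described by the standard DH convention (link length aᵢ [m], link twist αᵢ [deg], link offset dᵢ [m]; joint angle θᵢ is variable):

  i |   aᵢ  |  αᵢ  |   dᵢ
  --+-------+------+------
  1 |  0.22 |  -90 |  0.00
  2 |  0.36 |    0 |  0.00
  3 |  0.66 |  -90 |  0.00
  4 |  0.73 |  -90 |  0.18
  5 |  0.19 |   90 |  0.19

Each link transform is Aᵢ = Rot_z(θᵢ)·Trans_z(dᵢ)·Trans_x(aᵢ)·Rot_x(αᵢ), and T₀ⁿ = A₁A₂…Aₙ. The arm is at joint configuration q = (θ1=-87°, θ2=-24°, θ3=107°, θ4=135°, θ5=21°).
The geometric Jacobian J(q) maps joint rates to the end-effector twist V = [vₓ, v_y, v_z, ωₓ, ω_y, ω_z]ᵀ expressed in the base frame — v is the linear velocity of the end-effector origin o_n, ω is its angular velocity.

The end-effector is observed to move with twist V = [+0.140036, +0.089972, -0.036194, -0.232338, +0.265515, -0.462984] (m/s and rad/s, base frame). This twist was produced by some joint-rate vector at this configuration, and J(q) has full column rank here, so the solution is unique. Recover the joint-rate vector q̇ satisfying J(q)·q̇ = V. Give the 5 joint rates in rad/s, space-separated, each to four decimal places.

-0.1860 0.6190 -0.5960 0.3090 -0.3410

o_n = [-0.4844, -0.4496, 0.2479]
J₁: ẑ×o_n = [0.4496, -0.4844, 0.0000], ω = ẑ
J2: z=[0.9986, 0.0523, 0.0000] o=[0.0115, -0.2197, 0.0000] → [0.0130, -0.2475, -0.2037, 0.9986, 0.0523, 0.0000]
J3: z=[0.9986, 0.0523, 0.0000] o=[0.0287, -0.5481, 0.1464] → [0.0053, -0.1013, 0.1252, 0.9986, 0.0523, 0.0000]
J4: z=[-0.0519, 0.9912, -0.1219] o=[0.0329, -0.6284, -0.5087] → [0.7717, 0.1023, 0.5035, -0.0519, 0.9912, -0.1219]
J5: z=[0.7016, 0.1231, 0.7018] o=[-0.4952, -0.4142, -0.0183] → [0.0576, -0.1792, -0.0262, 0.7016, 0.1231, 0.7018]
q̇ = J⁺·V = [-0.1860, 0.6190, -0.5960, 0.3090, -0.3410]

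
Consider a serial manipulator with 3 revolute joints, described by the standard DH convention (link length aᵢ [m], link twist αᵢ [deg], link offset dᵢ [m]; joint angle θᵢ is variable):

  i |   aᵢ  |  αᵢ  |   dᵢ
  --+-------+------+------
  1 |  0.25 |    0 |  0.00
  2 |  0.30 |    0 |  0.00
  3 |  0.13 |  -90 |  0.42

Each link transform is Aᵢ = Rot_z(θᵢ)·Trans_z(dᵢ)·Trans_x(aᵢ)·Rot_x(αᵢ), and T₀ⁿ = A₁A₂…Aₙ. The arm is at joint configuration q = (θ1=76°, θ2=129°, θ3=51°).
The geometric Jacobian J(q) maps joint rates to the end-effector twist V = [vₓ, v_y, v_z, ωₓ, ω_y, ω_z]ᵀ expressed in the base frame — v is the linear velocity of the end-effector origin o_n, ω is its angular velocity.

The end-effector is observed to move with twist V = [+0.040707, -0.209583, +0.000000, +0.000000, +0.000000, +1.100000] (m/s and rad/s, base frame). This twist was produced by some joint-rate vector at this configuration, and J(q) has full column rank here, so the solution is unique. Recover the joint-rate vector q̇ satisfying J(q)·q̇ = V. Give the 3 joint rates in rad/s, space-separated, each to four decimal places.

0.8380 -0.0080 0.2700

o_n = [-0.2429, -0.0103, 0.4200]
J₁: ẑ×o_n = [0.0103, -0.2429, 0.0000], ω = ẑ
J2: z=[0.0000, 0.0000, 1.0000] o=[0.0605, 0.2426, 0.0000] → [0.2529, -0.3033, 0.0000, 0.0000, 0.0000, 1.0000]
J3: z=[0.0000, 0.0000, 1.0000] o=[-0.2114, 0.1158, 0.0000] → [0.1261, -0.0314, 0.0000, 0.0000, 0.0000, 1.0000]
q̇ = J⁺·V = [0.8380, -0.0080, 0.2700]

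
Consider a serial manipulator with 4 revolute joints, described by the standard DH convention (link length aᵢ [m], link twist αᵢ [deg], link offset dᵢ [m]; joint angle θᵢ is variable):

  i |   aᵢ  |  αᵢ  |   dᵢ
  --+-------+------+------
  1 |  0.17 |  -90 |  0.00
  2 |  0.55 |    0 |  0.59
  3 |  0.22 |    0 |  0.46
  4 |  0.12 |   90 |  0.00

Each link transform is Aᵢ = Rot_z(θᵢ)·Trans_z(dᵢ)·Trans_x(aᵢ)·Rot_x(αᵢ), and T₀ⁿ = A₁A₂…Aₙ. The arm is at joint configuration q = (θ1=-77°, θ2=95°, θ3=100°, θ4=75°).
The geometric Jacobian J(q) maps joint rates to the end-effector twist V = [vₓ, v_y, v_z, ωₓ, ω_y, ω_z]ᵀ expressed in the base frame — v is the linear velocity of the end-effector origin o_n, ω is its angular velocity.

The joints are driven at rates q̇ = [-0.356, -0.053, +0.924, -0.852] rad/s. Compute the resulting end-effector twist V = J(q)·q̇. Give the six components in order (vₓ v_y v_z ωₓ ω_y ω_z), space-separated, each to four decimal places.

o_n = [1.0027, 0.3243, -0.3710]
J₁: ẑ×o_n = [-0.3243, 1.0027, 0.0000], ω = ẑ
J2: z=[0.9744, 0.2250, 0.0000] o=[0.0382, -0.1656, 0.0000] → [-0.0834, 0.3615, 0.2604, 0.9744, 0.2250, 0.0000]
J3: z=[0.9744, 0.2250, 0.0000] o=[0.6023, 0.0138, -0.5479] → [0.0398, -0.1724, 0.2125, 0.9744, 0.2250, 0.0000]
J4: z=[0.9744, 0.2250, 0.0000] o=[1.0027, 0.3243, -0.4910] → [0.0270, -0.1169, 0.0000, 0.9744, 0.2250, 0.0000]
V = J·q̇ = [0.1337, -0.4358, 0.1826, 0.0185, 0.0043, -0.3560]

0.1337 -0.4358 0.1826 0.0185 0.0043 -0.3560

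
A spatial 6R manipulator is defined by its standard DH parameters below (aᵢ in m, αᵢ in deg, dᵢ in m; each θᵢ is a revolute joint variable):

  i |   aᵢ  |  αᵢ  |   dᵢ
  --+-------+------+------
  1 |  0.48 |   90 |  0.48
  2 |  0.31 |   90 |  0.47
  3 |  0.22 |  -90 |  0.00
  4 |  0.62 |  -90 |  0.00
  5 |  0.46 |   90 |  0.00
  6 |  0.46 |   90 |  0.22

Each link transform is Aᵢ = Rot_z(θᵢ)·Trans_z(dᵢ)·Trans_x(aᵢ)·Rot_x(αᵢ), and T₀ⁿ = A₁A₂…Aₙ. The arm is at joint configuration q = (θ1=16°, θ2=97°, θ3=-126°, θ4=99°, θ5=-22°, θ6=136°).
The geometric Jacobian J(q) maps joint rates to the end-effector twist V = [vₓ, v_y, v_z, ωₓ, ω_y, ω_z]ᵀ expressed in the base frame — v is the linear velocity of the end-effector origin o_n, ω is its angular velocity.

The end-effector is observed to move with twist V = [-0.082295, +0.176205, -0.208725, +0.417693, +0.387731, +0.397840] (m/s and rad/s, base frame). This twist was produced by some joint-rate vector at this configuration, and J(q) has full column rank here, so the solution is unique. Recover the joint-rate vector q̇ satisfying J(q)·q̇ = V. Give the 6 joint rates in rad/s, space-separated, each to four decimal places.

-0.4120 -0.0860 0.2490 -0.0500 0.3490 0.8100

o_n = [-0.0513, -0.5163, 1.0331]
J₁: ẑ×o_n = [0.5163, -0.0513, 0.0000], ω = ẑ
J2: z=[0.2756, -0.9613, 0.0000] o=[0.4614, 0.1323, 0.4800] → [-0.5316, -0.1524, -0.6716, 0.2756, -0.9613, 0.0000]
J3: z=[0.9541, 0.2736, 0.1219] o=[0.5546, -0.3299, 0.7877] → [0.0899, -0.3079, -0.0121, 0.9541, 0.2736, 0.1219]
J4: z=[-0.2568, 0.5378, 0.8030] o=[0.5207, -0.1545, 0.6593] → [0.4916, -0.3633, 0.4006, -0.2568, 0.5378, 0.8030]
J5: z=[0.3015, -0.7448, 0.5953] o=[-0.0486, -0.3993, 0.6413] → [-0.2221, -0.1197, -0.0373, 0.3015, -0.7448, 0.5953]
J6: z=[0.1059, 0.6466, 0.7554] o=[-0.4845, -0.4751, 0.7673] → [0.2030, 0.2991, -0.2845, 0.1059, 0.6466, 0.7554]
q̇ = J⁺·V = [-0.4120, -0.0860, 0.2490, -0.0500, 0.3490, 0.8100]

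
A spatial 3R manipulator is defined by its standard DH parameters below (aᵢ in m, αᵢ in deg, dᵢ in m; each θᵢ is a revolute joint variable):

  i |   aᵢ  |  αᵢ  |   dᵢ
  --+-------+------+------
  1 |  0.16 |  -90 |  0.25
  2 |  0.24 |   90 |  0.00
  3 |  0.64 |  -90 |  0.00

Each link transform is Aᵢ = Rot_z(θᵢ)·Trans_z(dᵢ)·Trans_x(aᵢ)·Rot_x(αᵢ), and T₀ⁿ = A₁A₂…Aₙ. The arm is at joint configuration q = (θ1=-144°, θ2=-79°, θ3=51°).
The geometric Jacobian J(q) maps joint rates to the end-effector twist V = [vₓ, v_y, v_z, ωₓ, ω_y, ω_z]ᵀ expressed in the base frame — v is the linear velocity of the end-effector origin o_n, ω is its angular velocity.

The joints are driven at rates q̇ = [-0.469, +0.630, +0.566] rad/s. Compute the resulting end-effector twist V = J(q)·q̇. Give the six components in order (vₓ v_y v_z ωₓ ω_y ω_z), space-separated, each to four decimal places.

-0.4108 -0.4164 -0.3536 0.8198 -0.1831 -0.3610

o_n = [0.0637, -0.5685, 0.8810]
J₁: ẑ×o_n = [0.5685, 0.0637, -0.0000], ω = ẑ
J2: z=[0.5878, -0.8090, 0.0000] o=[-0.1294, -0.0940, 0.2500] → [-0.5105, -0.3709, -0.1226, 0.5878, -0.8090, 0.0000]
J3: z=[0.7942, 0.5770, 0.1908] o=[-0.1665, -0.1210, 0.4856] → [0.3135, -0.2701, -0.4882, 0.7942, 0.5770, 0.1908]
V = J·q̇ = [-0.4108, -0.4164, -0.3536, 0.8198, -0.1831, -0.3610]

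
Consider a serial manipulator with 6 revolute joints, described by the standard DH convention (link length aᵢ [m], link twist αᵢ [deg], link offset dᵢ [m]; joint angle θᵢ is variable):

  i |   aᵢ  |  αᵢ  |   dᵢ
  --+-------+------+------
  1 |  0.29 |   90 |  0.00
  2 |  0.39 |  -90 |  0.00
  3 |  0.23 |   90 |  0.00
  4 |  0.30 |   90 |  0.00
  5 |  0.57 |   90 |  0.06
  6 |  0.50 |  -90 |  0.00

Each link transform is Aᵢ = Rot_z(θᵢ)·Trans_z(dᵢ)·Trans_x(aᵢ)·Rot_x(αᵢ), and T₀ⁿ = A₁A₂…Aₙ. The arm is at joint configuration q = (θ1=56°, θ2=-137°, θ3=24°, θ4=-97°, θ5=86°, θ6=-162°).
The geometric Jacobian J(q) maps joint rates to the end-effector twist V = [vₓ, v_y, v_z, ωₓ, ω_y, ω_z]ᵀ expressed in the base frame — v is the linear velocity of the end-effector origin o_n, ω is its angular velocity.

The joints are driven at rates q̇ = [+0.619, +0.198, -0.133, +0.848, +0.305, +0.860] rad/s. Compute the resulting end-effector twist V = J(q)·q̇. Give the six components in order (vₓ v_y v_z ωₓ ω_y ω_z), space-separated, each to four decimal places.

o_n = [-0.2657, -0.3395, -0.2396]
J₁: ẑ×o_n = [0.3395, -0.2657, 0.0000], ω = ẑ
J2: z=[0.8290, -0.5592, 0.0000] o=[0.1622, 0.2404, 0.0000] → [0.1340, 0.1986, -0.7200, 0.8290, -0.5592, 0.0000]
J3: z=[0.3814, 0.5654, -0.7314] o=[0.0027, 0.0040, -0.2660] → [-0.2363, 0.1862, 0.0207, 0.3814, 0.5654, -0.7314]
J4: z=[0.5910, -0.7575, -0.2774] o=[-0.1608, -0.0711, -0.4093] → [-0.2030, -0.0712, -0.2380, 0.5910, -0.7575, -0.2774]
J5: z=[0.7520, 0.3929, 0.5293] o=[-0.2484, -0.2275, -0.1687] → [0.0314, 0.0441, -0.0774, 0.7520, 0.3929, 0.5293]
J6: z=[-0.3324, -0.4673, 0.8192] o=[0.1212, -0.6554, -0.2628] → [-0.2696, -0.3092, -0.2858, -0.3324, -0.4673, 0.8192]
V = J·q̇ = [-0.1263, -0.4627, -0.6166, 0.5581, -1.1103, 1.3470]

-0.1263 -0.4627 -0.6166 0.5581 -1.1103 1.3470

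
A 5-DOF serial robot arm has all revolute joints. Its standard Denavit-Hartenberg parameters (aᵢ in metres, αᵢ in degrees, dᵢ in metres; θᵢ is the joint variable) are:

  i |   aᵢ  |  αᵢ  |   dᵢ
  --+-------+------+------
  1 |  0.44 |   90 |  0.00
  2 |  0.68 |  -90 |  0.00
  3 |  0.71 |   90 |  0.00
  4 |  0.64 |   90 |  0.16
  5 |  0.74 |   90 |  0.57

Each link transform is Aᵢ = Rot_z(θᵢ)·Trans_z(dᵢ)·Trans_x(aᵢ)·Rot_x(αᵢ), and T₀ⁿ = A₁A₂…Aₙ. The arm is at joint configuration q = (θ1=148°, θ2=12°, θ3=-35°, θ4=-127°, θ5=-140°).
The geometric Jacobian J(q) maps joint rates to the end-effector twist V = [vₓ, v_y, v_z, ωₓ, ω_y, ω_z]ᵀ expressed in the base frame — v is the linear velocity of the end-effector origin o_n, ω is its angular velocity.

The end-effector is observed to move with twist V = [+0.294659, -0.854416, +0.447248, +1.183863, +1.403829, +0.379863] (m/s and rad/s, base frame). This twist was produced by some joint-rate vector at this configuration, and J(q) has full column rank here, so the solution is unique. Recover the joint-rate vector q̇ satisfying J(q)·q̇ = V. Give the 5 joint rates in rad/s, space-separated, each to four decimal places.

0.4210 0.8520 0.2690 0.9420 -0.4240

o_n = [-1.2534, 0.6209, 0.4933]
J₁: ẑ×o_n = [-0.6209, -1.2534, 0.0000], ω = ẑ
J2: z=[0.5299, 0.8480, 0.0000] o=[-0.3731, 0.2332, 0.0000] → [0.4184, -0.2614, 0.9519, 0.5299, 0.8480, 0.0000]
J3: z=[0.1763, -0.1102, 0.9781] o=[-0.9372, 0.5856, 0.1414] → [-0.0732, -0.3713, -0.0286, 0.1763, -0.1102, 0.9781]
J4: z=[0.9099, 0.3974, -0.1193] o=[-1.2039, 1.2325, 0.2623] → [0.0189, -0.2043, -0.5368, 0.9099, 0.3974, -0.1193]
J5: z=[0.4060, -0.7939, 0.4526] o=[-1.0037, 1.0015, -0.3223] → [-0.4753, -0.4442, -0.3527, 0.4060, -0.7939, 0.4526]
q̇ = J⁺·V = [0.4210, 0.8520, 0.2690, 0.9420, -0.4240]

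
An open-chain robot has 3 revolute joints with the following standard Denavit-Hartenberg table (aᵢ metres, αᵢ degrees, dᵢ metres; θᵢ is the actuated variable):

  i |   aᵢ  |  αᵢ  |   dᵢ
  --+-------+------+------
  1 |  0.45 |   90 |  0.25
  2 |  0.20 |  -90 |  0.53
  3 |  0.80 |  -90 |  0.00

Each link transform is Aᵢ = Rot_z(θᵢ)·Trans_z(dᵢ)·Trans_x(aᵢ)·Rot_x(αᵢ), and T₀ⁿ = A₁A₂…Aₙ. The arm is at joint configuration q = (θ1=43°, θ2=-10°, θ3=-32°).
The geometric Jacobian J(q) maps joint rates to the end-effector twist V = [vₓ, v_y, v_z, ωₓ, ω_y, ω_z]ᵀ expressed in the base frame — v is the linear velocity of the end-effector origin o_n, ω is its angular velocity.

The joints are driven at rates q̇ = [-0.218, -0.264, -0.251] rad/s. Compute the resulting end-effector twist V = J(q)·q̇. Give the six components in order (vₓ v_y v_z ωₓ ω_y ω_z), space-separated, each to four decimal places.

o_n = [1.6124, 0.1992, 0.0975]
J₁: ẑ×o_n = [-0.1992, 1.6124, 0.0000], ω = ẑ
J2: z=[0.6820, -0.7314, 0.0000] o=[0.3291, 0.3069, 0.2500] → [0.1116, 0.1040, 0.8651, 0.6820, -0.7314, 0.0000]
J3: z=[0.1270, 0.1184, 0.9848] o=[0.8346, 0.0536, 0.2153] → [-0.1574, 0.7809, -0.0736, 0.1270, 0.1184, 0.9848]
V = J·q̇ = [0.0535, -0.5750, -0.2099, -0.2119, 0.1634, -0.4652]

0.0535 -0.5750 -0.2099 -0.2119 0.1634 -0.4652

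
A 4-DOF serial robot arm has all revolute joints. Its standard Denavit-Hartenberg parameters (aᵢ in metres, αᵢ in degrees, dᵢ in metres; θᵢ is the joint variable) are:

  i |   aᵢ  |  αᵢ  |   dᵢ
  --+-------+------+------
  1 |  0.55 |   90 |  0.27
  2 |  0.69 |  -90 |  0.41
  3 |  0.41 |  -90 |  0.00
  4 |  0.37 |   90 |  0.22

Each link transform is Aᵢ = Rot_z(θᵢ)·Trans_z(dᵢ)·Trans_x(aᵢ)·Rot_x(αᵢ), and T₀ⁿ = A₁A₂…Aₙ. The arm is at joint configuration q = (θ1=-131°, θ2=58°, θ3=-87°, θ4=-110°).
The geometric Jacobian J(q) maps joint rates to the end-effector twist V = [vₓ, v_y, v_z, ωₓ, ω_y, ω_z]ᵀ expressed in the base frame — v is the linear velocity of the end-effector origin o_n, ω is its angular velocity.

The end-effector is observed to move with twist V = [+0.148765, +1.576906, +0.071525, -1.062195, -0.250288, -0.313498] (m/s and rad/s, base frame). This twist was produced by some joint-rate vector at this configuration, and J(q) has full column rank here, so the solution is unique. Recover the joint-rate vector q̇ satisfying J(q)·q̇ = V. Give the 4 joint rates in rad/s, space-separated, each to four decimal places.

-0.6950 0.6790 -0.5490 0.7940

o_n = [-1.0032, -0.1152, 1.2383]
J₁: ẑ×o_n = [0.1152, -1.0032, 0.0000], ω = ẑ
J2: z=[-0.7547, 0.6561, 0.0000] o=[-0.3608, -0.4151, 0.2700] → [0.6353, 0.7308, 0.1951, -0.7547, 0.6561, 0.0000]
J3: z=[0.5564, 0.6400, 0.5299] o=[-0.9101, -0.4221, 0.8552] → [0.0826, -0.2625, 0.2303, 0.5564, 0.6400, 0.5299]
J4: z=[-0.3077, -0.4337, 0.8469] o=[-1.2266, -0.1620, 0.8734] → [-0.1980, 0.3015, 0.0825, -0.3077, -0.4337, 0.8469]
q̇ = J⁺·V = [-0.6950, 0.6790, -0.5490, 0.7940]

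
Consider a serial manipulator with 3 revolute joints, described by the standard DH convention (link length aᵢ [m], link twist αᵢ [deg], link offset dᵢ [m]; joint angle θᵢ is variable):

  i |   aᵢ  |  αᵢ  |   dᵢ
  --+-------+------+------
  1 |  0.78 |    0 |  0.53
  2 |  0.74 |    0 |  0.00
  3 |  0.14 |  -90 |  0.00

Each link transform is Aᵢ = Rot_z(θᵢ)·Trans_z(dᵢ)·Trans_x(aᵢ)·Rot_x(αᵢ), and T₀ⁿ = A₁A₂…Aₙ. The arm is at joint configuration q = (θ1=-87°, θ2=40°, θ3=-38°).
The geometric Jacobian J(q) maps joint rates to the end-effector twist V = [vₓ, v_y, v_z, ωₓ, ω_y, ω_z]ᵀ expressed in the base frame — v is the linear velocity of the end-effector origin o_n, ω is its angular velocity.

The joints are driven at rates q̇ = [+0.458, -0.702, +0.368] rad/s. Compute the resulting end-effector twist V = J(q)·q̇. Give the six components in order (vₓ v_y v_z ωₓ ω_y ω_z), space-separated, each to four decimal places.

o_n = [0.5577, -1.4596, 0.5300]
J₁: ẑ×o_n = [1.4596, 0.5577, -0.0000], ω = ẑ
J2: z=[0.0000, 0.0000, 1.0000] o=[0.0408, -0.7789, 0.5300] → [0.6807, 0.5169, -0.0000, 0.0000, 0.0000, 1.0000]
J3: z=[0.0000, 0.0000, 1.0000] o=[0.5455, -1.3201, 0.5300] → [0.1395, 0.0122, -0.0000, 0.0000, 0.0000, 1.0000]
V = J·q̇ = [0.2420, -0.1029, 0.0000, 0.0000, 0.0000, 0.1240]

0.2420 -0.1029 0.0000 0.0000 0.0000 0.1240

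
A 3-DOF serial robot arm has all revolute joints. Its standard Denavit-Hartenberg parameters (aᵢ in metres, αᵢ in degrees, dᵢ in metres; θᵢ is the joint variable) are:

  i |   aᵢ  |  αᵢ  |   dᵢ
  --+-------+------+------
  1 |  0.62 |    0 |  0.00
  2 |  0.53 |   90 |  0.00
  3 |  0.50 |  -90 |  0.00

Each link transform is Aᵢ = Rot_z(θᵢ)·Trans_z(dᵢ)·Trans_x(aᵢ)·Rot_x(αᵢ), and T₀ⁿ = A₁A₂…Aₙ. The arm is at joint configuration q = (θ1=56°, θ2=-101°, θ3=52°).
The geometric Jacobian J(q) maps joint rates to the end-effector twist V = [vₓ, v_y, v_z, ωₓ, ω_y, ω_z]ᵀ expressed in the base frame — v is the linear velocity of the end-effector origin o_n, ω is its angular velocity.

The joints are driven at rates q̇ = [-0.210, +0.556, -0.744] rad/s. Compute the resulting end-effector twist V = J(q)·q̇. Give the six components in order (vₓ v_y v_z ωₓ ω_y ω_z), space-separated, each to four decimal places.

0.5202 -0.0751 -0.2290 0.5261 0.5261 0.3460

o_n = [0.9391, -0.0784, 0.3940]
J₁: ẑ×o_n = [0.0784, 0.9391, -0.0000], ω = ẑ
J2: z=[0.0000, 0.0000, 1.0000] o=[0.3467, 0.5140, 0.0000] → [0.5924, 0.5924, -0.0000, 0.0000, 0.0000, 1.0000]
J3: z=[-0.7071, -0.7071, 0.0000] o=[0.7215, 0.1392, 0.0000] → [-0.2786, 0.2786, 0.3078, -0.7071, -0.7071, 0.0000]
V = J·q̇ = [0.5202, -0.0751, -0.2290, 0.5261, 0.5261, 0.3460]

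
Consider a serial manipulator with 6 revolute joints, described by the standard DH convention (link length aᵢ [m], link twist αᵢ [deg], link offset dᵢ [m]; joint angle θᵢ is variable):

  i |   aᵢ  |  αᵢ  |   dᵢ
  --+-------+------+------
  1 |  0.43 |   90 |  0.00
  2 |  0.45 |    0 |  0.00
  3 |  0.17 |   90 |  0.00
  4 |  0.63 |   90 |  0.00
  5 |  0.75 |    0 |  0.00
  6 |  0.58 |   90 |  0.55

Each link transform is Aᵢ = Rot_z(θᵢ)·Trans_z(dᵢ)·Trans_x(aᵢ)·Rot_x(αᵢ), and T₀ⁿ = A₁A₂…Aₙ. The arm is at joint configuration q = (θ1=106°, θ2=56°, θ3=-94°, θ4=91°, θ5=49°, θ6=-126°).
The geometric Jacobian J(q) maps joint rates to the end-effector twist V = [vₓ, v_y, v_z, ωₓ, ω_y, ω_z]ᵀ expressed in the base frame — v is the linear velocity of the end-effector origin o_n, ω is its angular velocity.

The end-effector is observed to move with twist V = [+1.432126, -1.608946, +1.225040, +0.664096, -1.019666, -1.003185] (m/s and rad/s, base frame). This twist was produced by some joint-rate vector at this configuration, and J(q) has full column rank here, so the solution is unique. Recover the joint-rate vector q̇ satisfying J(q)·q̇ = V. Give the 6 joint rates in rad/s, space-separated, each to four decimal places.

o_n = [0.8737, 1.5313, -0.0574]
J₁: ẑ×o_n = [-1.5313, 0.8737, 0.0000], ω = ẑ
J2: z=[0.9613, 0.2756, 0.0000] o=[-0.1185, 0.4133, 0.0000] → [-0.0158, 0.0552, 0.8012, 0.9613, 0.2756, 0.0000]
J3: z=[0.9613, 0.2756, 0.0000] o=[-0.1879, 0.6552, 0.3731] → [-0.1187, 0.4138, 0.5495, 0.9613, 0.2756, 0.0000]
J4: z=[0.1697, -0.5918, -0.7880] o=[-0.2248, 0.7840, 0.2684] → [0.7817, -0.8103, 0.7769, 0.1697, -0.5918, -0.7880]
J5: z=[-0.2004, 0.7622, -0.6156] o=[0.3831, 0.9493, 0.2752] → [0.1048, -0.3686, -0.4906, -0.2004, 0.7622, -0.6156]
J6: z=[-0.2004, 0.7622, -0.6156] o=[0.9539, 0.7434, -0.1656] → [0.5674, 0.0711, -0.0967, -0.2004, 0.7622, -0.6156]
q̇ = J⁺·V = [-0.6950, 0.8700, -0.5000, 0.9590, 0.0320, -0.7590]

-0.6950 0.8700 -0.5000 0.9590 0.0320 -0.7590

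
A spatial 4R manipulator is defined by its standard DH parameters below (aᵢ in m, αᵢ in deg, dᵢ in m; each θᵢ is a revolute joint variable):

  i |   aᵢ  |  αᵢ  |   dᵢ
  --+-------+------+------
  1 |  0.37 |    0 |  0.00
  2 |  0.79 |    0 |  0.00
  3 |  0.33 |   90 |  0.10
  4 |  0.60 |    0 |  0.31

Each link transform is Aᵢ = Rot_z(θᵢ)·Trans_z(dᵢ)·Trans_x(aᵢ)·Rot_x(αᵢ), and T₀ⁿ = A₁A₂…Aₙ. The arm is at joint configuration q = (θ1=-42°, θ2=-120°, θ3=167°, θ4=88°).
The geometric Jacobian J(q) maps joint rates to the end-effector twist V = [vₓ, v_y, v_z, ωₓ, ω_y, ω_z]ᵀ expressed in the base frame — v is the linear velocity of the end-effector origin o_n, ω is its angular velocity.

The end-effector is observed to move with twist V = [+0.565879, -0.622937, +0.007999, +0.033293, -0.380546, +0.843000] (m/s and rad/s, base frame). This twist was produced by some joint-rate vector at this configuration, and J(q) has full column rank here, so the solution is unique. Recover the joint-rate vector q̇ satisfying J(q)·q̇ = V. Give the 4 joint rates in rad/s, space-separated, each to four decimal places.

0.7730 0.7350 -0.6650 0.3820

o_n = [-0.0997, -0.7699, 0.6996]
J₁: ẑ×o_n = [0.7699, -0.0997, 0.0000], ω = ẑ
J2: z=[0.0000, 0.0000, 1.0000] o=[0.2750, -0.2476, 0.0000] → [0.5224, -0.3747, 0.0000, 0.0000, 0.0000, 1.0000]
J3: z=[0.0000, 0.0000, 1.0000] o=[-0.4764, -0.4917, 0.0000] → [0.2782, 0.3766, -0.0000, 0.0000, 0.0000, 1.0000]
J4: z=[0.0872, -0.9962, 0.0000] o=[-0.1476, -0.4629, 0.1000] → [-0.5974, -0.0523, 0.0209, 0.0872, -0.9962, 0.0000]
q̇ = J⁺·V = [0.7730, 0.7350, -0.6650, 0.3820]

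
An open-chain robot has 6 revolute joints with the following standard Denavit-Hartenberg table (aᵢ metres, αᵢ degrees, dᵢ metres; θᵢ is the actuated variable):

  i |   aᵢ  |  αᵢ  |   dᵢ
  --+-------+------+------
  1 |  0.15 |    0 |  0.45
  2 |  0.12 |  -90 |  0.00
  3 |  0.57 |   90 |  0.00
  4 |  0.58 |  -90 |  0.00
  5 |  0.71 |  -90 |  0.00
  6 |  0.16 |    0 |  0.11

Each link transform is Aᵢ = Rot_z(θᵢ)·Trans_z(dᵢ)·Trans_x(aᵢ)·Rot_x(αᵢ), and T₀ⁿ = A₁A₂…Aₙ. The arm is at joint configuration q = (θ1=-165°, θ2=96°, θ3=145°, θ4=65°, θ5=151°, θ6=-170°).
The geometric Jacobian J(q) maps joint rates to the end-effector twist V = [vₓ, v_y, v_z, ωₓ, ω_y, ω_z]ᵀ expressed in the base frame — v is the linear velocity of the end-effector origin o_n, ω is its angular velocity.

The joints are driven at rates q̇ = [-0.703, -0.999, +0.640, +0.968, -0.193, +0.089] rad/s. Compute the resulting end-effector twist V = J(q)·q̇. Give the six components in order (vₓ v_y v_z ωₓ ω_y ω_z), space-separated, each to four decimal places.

0.6794 0.4261 0.4723 0.6538 -0.2541 -2.6486

o_n = [-0.2547, 0.3901, 0.2675]
J₁: ẑ×o_n = [-0.3901, -0.2547, 0.0000], ω = ẑ
J2: z=[0.0000, 0.0000, 1.0000] o=[-0.1449, -0.0388, 0.4500] → [-0.4289, -0.1098, 0.0000, 0.0000, 0.0000, 1.0000]
J3: z=[0.9336, 0.3584, 0.0000] o=[-0.1019, -0.1509, 0.4500] → [-0.0654, 0.1703, 0.5598, 0.9336, 0.3584, 0.0000]
J4: z=[0.2056, -0.5355, -0.8192] o=[-0.2692, 0.2851, 0.1231] → [0.0087, -0.0416, 0.0293, 0.2056, -0.5355, -0.8192]
J5: z=[0.6606, -0.5416, 0.5198] o=[0.1496, 0.6609, -0.0175] → [-0.0136, -0.3985, -0.3979, 0.6606, -0.5416, 0.5198]
J6: z=[-0.1703, -0.7825, -0.5989] o=[-0.3696, 0.4428, 0.4150] → [0.0838, -0.0939, 0.0988, -0.1703, -0.7825, -0.5989]
V = J·q̇ = [0.6794, 0.4261, 0.4723, 0.6538, -0.2541, -2.6486]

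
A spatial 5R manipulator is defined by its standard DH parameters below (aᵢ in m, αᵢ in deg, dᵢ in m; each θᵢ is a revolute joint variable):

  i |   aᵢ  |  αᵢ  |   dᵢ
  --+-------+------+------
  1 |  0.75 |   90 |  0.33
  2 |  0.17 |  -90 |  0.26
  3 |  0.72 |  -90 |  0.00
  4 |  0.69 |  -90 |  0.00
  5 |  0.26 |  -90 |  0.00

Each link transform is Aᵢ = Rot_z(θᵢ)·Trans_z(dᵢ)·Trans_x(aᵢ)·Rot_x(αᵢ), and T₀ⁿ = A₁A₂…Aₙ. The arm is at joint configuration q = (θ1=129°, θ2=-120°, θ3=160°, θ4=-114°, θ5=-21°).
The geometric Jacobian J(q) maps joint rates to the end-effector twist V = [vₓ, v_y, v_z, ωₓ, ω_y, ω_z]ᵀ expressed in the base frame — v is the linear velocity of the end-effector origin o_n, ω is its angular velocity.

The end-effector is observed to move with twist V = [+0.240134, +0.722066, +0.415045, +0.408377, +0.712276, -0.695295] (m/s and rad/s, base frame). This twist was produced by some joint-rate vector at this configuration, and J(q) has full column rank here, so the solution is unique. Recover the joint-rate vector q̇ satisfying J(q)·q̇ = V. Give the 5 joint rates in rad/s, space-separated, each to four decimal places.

o_n = [-0.8141, 1.3725, 0.0615]
J₁: ẑ×o_n = [-1.3725, -0.8141, 0.0000], ω = ẑ
J2: z=[0.7771, 0.6293, 0.0000] o=[-0.4720, 0.5829, 0.3300] → [-0.1690, 0.2086, 0.8289, 0.7771, 0.6293, 0.0000]
J3: z=[-0.5450, 0.6730, -0.5000] o=[-0.2164, 0.6804, 0.1828] → [0.2644, 0.2327, 0.0251, -0.5450, 0.6730, -0.5000]
J4: z=[0.6227, 0.7243, 0.2962] o=[-0.6207, 0.7884, 0.7687] → [-0.6852, 0.3831, 0.5037, 0.6227, 0.7243, 0.2962]
J5: z=[-0.7346, 0.4107, 0.5401] o=[-0.8067, 1.1705, 0.2251] → [-0.1763, -0.1242, -0.1453, -0.7346, 0.4107, 0.5401]
q̇ = J⁺·V = [-0.3240, -0.0030, 0.6320, 0.6630, -0.4660]

-0.3240 -0.0030 0.6320 0.6630 -0.4660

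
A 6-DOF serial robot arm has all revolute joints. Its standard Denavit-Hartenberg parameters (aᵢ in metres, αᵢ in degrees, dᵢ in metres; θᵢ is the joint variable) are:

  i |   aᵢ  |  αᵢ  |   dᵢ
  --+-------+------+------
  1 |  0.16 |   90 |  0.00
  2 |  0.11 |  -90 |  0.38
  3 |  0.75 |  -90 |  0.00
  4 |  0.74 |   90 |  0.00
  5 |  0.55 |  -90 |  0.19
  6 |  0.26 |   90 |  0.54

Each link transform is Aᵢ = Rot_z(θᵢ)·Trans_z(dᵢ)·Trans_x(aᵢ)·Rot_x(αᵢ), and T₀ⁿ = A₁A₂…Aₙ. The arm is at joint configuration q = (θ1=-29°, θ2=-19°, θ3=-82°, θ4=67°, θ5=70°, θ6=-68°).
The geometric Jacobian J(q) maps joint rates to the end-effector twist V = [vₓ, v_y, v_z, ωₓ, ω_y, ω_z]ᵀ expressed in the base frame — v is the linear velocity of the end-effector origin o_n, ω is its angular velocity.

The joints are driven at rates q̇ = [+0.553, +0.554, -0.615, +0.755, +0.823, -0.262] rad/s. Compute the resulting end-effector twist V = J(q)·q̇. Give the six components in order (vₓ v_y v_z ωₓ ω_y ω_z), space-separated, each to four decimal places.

0.3954 0.2323 1.0618 -0.1385 -1.4174 -0.1919

o_n = [0.1953, -1.9158, -0.5874]
J₁: ẑ×o_n = [1.9158, 0.1953, -0.0000], ω = ẑ
J2: z=[-0.4848, -0.8746, 0.0000] o=[0.1399, -0.0776, 0.0000] → [0.5137, -0.2848, 0.9396, -0.4848, -0.8746, 0.0000]
J3: z=[0.2847, -0.1578, 0.9455] o=[0.0467, -0.4603, -0.0358] → [1.4632, 0.2975, -0.3910, 0.2847, -0.1578, 0.9455]
J4: z=[0.8864, -0.3322, -0.3224] o=[-0.2271, -1.1578, -0.0698] → [-0.0724, 0.3226, -0.5316, 0.8864, -0.3322, -0.3224]
J5: z=[-0.2247, -0.9177, 0.3277] o=[-0.5266, -1.3191, -0.7270] → [0.0675, 0.2679, 0.7965, -0.2247, -0.9177, 0.3277]
J6: z=[0.6835, 0.0913, 0.7242] o=[-0.1873, -1.7062, -0.9984] → [0.1893, -0.0039, -0.1782, 0.6835, 0.0913, 0.7242]
V = J·q̇ = [0.3954, 0.2323, 1.0618, -0.1385, -1.4174, -0.1919]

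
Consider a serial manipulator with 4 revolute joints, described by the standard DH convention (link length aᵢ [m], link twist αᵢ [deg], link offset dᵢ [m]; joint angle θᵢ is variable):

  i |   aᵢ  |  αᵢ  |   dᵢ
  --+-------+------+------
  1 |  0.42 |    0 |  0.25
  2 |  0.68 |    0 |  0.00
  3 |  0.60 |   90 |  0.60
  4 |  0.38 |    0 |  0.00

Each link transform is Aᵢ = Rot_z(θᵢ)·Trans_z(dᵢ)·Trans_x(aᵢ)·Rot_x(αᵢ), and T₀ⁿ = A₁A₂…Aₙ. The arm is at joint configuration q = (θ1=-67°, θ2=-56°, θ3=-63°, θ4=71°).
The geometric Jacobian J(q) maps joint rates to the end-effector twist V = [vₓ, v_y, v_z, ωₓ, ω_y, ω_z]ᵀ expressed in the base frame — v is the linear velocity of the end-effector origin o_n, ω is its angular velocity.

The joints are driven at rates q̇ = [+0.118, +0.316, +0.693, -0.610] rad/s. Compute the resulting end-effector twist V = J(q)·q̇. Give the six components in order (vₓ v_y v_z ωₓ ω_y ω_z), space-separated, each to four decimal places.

-0.0101 -0.9296 -0.0755 -0.0638 -0.6067 1.1270

o_n = [-0.9260, -0.8813, 1.2093]
J₁: ẑ×o_n = [0.8813, -0.9260, 0.0000], ω = ẑ
J2: z=[0.0000, 0.0000, 1.0000] o=[0.1641, -0.3866, 0.2500] → [0.4946, -1.0901, 0.0000, 0.0000, 0.0000, 1.0000]
J3: z=[0.0000, 0.0000, 1.0000] o=[-0.2062, -0.9569, 0.2500] → [-0.0756, -0.7198, 0.0000, 0.0000, 0.0000, 1.0000]
J4: z=[0.1045, 0.9945, 0.0000] o=[-0.8030, -0.8942, 0.8500] → [0.3573, -0.0376, 0.1237, 0.1045, 0.9945, 0.0000]
V = J·q̇ = [-0.0101, -0.9296, -0.0755, -0.0638, -0.6067, 1.1270]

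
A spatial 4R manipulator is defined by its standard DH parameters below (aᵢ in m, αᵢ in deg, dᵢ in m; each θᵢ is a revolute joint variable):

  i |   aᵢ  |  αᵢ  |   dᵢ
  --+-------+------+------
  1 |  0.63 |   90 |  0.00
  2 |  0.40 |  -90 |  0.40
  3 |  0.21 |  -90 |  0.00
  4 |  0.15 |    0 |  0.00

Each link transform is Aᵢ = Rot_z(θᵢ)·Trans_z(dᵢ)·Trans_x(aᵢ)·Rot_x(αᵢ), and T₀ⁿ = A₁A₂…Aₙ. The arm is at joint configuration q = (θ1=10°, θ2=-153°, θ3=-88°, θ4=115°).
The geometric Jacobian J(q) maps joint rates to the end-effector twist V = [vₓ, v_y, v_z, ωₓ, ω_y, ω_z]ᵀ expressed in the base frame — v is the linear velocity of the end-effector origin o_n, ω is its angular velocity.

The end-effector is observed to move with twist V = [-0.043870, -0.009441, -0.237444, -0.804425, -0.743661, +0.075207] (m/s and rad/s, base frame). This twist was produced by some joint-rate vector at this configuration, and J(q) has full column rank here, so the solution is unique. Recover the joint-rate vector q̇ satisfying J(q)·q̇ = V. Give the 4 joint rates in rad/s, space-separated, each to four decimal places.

o_n = [0.2991, -0.5022, -0.0628]
J₁: ẑ×o_n = [0.5022, 0.2991, -0.0000], ω = ẑ
J2: z=[0.1736, -0.9848, 0.0000] o=[0.6204, 0.1094, 0.0000] → [0.0618, 0.0109, -0.4227, 0.1736, -0.9848, 0.0000]
J3: z=[0.4471, 0.0788, -0.8910] o=[0.3389, -0.3464, -0.1816] → [-0.1295, -0.0176, -0.0665, 0.4471, 0.0788, -0.8910]
J4: z=[-0.8830, -0.1203, -0.4537] o=[0.3689, -0.5542, -0.1849] → [0.0089, 0.1395, -0.0543, -0.8830, -0.1203, -0.4537]
q̇ = J⁺·V = [-0.3880, 0.6140, -0.8310, 0.6110]

-0.3880 0.6140 -0.8310 0.6110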